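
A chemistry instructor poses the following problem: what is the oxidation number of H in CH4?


H is +1 with nonmetals
Oxidation number: +1

+1


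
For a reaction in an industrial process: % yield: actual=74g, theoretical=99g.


% yield = actual/theoretical × 100
= 74/99 × 100
= 74.75%

74.75%


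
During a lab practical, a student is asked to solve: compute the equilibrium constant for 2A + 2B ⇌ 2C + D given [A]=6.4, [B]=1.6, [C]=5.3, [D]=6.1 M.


Kc = [C]^2[D]/([A]^2[B]^2)
= (5.3^2 × 6.1^1)/(6.4^2 × 1.6^2)
= 171.349/104.8576
= 1.634

1.634


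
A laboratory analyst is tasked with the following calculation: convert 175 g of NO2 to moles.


M(NO2) = 46.01 g/mol
n = mass/M = 175/46.01 = 3.8035 mol

3.8035 mol


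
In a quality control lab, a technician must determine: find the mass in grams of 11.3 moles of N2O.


M(N2O) = 44.02 g/mol
mass = n × M = 11.3 × 44.02 = 497.43 g

497.43 g


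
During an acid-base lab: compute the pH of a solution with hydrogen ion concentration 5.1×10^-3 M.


pH = -log10([H+]) = -log10(5.1×10^-3)
= 3 - log10(5.1)
= 3 - 0.71
= 2.29

2.29


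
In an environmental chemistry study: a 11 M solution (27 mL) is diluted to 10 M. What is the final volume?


C1V1 = C2V2
11 × 27 = 10 × V2
V2 = 297/10 = 29.7 mL

29.7 mL


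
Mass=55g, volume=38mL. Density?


ρ = mass/volume
= 55/38
= 1.447 g/mL

1.447 g/mL


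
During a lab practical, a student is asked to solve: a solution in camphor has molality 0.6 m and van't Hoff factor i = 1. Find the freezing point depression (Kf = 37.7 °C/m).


ΔTf = Kf × m × i
= 37.7 × 0.6 × 1
= 22.62 °C

22.62 °C


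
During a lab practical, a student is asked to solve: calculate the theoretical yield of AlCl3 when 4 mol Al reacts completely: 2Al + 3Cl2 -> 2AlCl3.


Mole ratio AlCl3:Al = 2:2
n(AlCl3) = 4 × 2/2 = 4.000 mol
mass = 4.000 × 133.33 = 533.32 g

533.32 g


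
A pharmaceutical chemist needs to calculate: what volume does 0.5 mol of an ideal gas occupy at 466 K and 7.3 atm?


PV = nRT  (R = 0.08206 L·atm/(mol·K))
V = nRT/P = 0.5×0.08206×466/7.3
= 2.619 L

2.619 L


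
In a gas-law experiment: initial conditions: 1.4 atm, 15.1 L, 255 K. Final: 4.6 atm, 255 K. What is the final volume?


P1V1/T1 = P2V2/T2
V2 = P1V1T2/(T1P2)
= 1.4×15.1×255/(255×4.6)
= 4.596 L

4.596 L


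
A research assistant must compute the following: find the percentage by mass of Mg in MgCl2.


M(MgCl2) = 1×24.31 + 2×35.45 = 95.21 g/mol
Mass of Mg = 1 × 24.31 = 24.31 g/mol
% Mg = 24.31/95.21 × 100 = 25.53%

25.53%


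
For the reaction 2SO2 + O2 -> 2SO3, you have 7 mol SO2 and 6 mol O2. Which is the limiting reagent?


Mole ratio available / coefficient:
  SO2: 7/2 = 3.500
  O2: 6/1 = 6.000
Smaller ratio is limiting.

SO2


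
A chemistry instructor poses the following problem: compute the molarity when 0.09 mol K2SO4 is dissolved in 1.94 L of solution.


M = n/V = 0.09/1.94 = 0.046 mol/L

0.046 M


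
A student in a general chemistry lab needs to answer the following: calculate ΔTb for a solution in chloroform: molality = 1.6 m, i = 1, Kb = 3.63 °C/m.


ΔTb = Kb × m × i
= 3.63 × 1.6 × 1
= 5.808 °C

5.808 °C


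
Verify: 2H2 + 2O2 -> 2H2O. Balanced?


Equation: 2H2 + 2O2 -> 2H2O
Check atoms: H: 4=4, O: 4≠2
Not balanced

No, not balanced


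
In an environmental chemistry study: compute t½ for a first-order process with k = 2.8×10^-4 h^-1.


t½ = ln2/k = 0.693147/(2.8×10^-4 h^-1)
= 2476 h

2476 h


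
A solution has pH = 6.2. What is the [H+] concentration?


[H+] = 10^(-pH) = 10^(-6.2)
= 6.31×10^-7 M

6.31×10^-7 M


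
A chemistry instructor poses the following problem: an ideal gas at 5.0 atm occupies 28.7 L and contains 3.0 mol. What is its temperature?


PV = nRT  (R = 0.08206 L·atm/(mol·K))
T = PV/(nR) = 5.0×28.7/(3.0×0.08206)
= 143.50/0.246180
= 582.91 K

582.91 K


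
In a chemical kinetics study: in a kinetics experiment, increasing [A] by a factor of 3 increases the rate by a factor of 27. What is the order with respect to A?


rate ∝ [A]^n
3^n = 27 → n = 3
Order in A: 3

3


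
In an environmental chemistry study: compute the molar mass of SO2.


M(SO2) = 1×32.07 + 2×16.0
= 32.07 + 32.0
= 64.07 g/mol

64.07 g/mol


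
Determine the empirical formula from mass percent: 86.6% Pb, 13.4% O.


Assume 100 g sample. Moles of each element:
  Pb: 86.6/207.2 = 0.418 mol
  O: 13.4/16.0 = 0.838 mol
Divide by smallest (0.418):
  Pb: 0.418/0.418 = 1.0
  O: 0.838/0.418 = 2.0
Empirical formula: PbO2

PbO2


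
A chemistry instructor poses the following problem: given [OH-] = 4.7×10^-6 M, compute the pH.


pOH = -log10([OH-]) = -log10(4.7×10^-6)
= 6 - log10(4.7) = 5.33
pH = 14 - pOH = 14 - 5.33 = 8.67

8.67


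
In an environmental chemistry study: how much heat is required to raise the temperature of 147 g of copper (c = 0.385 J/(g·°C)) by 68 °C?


q = mcΔT = 147 × 0.385 × 68
= 3848.46 J

3848.46 J


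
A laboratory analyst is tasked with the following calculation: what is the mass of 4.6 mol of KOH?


M(KOH) = 56.11 g/mol
mass = n × M = 4.6 × 56.11 = 258.11 g

258.11 g


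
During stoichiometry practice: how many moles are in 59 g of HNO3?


M(HNO3) = 63.02 g/mol
n = mass/M = 59/63.02 = 0.9362 mol

0.9362 mol


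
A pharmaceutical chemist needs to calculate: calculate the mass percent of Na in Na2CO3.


M(Na2CO3) = 2×22.99 + 1×12.01 + 3×16.0 = 105.99 g/mol
Mass of Na = 2 × 22.99 = 45.98 g/mol
% Na = 45.98/105.99 × 100 = 43.38%

43.38%


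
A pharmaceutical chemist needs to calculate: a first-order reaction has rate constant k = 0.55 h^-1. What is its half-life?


t½ = ln2/k = 0.693147/(0.55 h^-1)
= 1.260 h

1.260 h


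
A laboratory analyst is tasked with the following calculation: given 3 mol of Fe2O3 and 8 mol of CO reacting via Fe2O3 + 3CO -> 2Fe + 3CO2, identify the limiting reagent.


Mole ratio available / coefficient:
  Fe2O3: 3/1 = 3.000
  CO: 8/3 = 2.667
Smaller ratio is limiting.

CO


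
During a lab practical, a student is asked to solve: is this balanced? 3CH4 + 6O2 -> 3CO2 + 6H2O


Equation: 3CH4 + 6O2 -> 3CO2 + 6H2O
Check atoms: C: 3=3, H: 12=12, O: 12=12
Balanced

Yes, balanced


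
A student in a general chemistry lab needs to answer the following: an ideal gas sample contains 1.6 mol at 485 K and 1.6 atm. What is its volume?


PV = nRT  (R = 0.08206 L·atm/(mol·K))
V = nRT/P = 1.6×0.08206×485/1.6
= 39.799 L

39.799 L


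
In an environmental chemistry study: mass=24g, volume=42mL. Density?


ρ = mass/volume
= 24/42
= 0.571 g/mL

0.571 g/mL


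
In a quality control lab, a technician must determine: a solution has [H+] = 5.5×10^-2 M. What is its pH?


pH = -log10([H+]) = -log10(5.5×10^-2)
= 2 - log10(5.5)
= 2 - 0.74
= 1.26

1.26


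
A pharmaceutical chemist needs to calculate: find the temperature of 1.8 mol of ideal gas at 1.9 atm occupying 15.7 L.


PV = nRT  (R = 0.08206 L·atm/(mol·K))
T = PV/(nR) = 1.9×15.7/(1.8×0.08206)
= 29.83/0.147708
= 201.95 K

201.95 K


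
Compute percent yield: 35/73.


% yield = actual/theoretical × 100
= 35/73 × 100
= 47.95%

47.95%


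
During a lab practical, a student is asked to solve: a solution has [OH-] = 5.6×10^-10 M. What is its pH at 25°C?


pOH = -log10([OH-]) = -log10(5.6×10^-10)
= 10 - log10(5.6) = 9.25
pH = 14 - pOH = 14 - 9.25 = 4.75

4.75


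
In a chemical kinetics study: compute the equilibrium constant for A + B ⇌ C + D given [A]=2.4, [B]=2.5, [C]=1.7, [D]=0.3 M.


Kc = [C][D]/([A][B])
= (1.7^1 × 0.3^1)/(2.4^1 × 2.5^1)
= 0.51/6
= 0.08500

0.08500


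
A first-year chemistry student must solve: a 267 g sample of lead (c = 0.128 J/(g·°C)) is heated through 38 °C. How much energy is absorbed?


q = mcΔT = 267 × 0.128 × 38
= 1298.69 J

1298.69 J


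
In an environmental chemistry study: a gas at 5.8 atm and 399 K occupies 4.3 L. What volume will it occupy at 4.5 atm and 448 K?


P1V1/T1 = P2V2/T2
V2 = P1V1T2/(T1P2)
= 5.8×4.3×448/(399×4.5)
= 6.223 L

6.223 L


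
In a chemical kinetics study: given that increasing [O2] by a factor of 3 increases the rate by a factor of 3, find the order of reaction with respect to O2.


rate ∝ [O2]^n
3^n = 3 → n = 1
Order in O2: 1

1


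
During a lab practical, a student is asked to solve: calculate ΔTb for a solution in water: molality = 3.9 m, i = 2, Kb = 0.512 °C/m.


ΔTb = Kb × m × i
= 0.512 × 3.9 × 2
= 3.9936 °C

3.9936 °C


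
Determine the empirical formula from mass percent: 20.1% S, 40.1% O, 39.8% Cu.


Assume 100 g sample. Moles of each element:
  S: 20.1/32.07 = 0.627 mol
  O: 40.1/16.0 = 2.506 mol
  Cu: 39.8/63.55 = 0.626 mol
Divide by smallest (0.626):
  S: 0.627/0.626 = 1.0
  O: 2.506/0.626 = 4.0
  Cu: 0.626/0.626 = 1.0
Empirical formula: CuSO4

CuSO4


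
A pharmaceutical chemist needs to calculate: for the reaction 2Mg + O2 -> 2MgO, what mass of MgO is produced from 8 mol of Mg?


Mole ratio MgO:Mg = 2:2
n(MgO) = 8 × 2/2 = 8.000 mol
mass = 8.000 × 40.31 = 322.48 g

322.48 g


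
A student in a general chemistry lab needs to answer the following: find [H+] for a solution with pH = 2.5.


[H+] = 10^(-pH) = 10^(-2.5)
= 3.16×10^-3 M

3.16×10^-3 M


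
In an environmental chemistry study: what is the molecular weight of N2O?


M(N2O) = 2×14.01 + 1×16.0
= 28.02 + 16.0
= 44.02 g/mol

44.02 g/mol


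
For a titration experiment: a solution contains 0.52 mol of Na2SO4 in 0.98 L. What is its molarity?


M = n/V = 0.52/0.98 = 0.531 mol/L

0.531 M


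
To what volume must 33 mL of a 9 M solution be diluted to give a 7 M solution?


C1V1 = C2V2
9 × 33 = 7 × V2
V2 = 297/7 = 42.43 mL

42.43 mL


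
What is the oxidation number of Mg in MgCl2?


Group 2 metal: +2
Oxidation number: +2

+2


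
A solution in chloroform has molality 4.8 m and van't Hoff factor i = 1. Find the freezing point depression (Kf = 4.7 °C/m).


ΔTf = Kf × m × i
= 4.7 × 4.8 × 1
= 22.56 °C

22.56 °C


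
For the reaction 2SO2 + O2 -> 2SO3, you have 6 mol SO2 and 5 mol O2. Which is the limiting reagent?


Mole ratio available / coefficient:
  SO2: 6/2 = 3.000
  O2: 5/1 = 5.000
Smaller ratio is limiting.

SO2


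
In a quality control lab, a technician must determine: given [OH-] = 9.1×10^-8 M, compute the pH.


pOH = -log10([OH-]) = -log10(9.1×10^-8)
= 8 - log10(9.1) = 7.04
pH = 14 - pOH = 14 - 7.04 = 6.96

6.96


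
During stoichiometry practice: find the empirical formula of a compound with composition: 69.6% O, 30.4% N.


Assume 100 g sample. Moles of each element:
  O: 69.6/16.0 = 4.35 mol
  N: 30.4/14.01 = 2.17 mol
Divide by smallest (2.17):
  O: 4.35/2.17 = 2.0
  N: 2.17/2.17 = 1.0
Empirical formula: NO2

NO2


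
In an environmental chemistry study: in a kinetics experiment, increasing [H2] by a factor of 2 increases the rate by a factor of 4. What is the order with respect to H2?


rate ∝ [H2]^n
2^n = 4 → n = 2
Order in H2: 2

2


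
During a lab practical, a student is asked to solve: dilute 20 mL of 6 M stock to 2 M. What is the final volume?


C1V1 = C2V2
6 × 20 = 2 × V2
V2 = 120/2 = 60.0 mL

60.0 mL


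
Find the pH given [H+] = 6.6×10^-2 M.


pH = -log10([H+]) = -log10(6.6×10^-2)
= 2 - log10(6.6)
= 2 - 0.82
= 1.18

1.18


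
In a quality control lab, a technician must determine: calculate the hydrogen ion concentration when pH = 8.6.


[H+] = 10^(-pH) = 10^(-8.6)
= 2.51×10^-9 M

2.51×10^-9 M


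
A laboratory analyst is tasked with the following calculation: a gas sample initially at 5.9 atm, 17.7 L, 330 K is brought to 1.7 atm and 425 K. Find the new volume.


P1V1/T1 = P2V2/T2
V2 = P1V1T2/(T1P2)
= 5.9×17.7×425/(330×1.7)
= 79.114 L

79.114 L


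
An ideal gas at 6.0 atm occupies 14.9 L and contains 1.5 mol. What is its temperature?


PV = nRT  (R = 0.08206 L·atm/(mol·K))
T = PV/(nR) = 6.0×14.9/(1.5×0.08206)
= 89.40/0.123090
= 726.30 K

726.30 K


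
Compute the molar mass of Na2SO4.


M(Na2SO4) = 2×22.99 + 1×32.07 + 4×16.0
= 45.98 + 32.07 + 64.0
= 142.05 g/mol

142.05 g/mol


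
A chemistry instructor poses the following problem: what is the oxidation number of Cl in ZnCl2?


halide: -1
Oxidation number: -1

-1


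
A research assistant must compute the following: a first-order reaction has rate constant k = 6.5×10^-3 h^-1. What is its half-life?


t½ = ln2/k = 0.693147/(6.5×10^-3 h^-1)
= 106.6 h

106.6 h


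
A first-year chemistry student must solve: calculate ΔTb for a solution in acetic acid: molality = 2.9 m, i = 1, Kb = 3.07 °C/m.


ΔTb = Kb × m × i
= 3.07 × 2.9 × 1
= 8.903 °C

8.903 °C


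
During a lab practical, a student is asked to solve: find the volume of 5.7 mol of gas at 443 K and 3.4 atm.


PV = nRT  (R = 0.08206 L·atm/(mol·K))
V = nRT/P = 5.7×0.08206×443/3.4
= 60.944 L

60.944 L


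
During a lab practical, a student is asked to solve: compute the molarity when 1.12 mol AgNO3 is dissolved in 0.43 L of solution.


M = n/V = 1.12/0.43 = 2.605 mol/L

2.605 M


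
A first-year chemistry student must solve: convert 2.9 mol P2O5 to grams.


M(P2O5) = 141.94 g/mol
mass = n × M = 2.9 × 141.94 = 411.63 g

411.63 g


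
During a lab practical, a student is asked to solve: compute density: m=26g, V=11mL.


ρ = mass/volume
= 26/11
= 2.364 g/mL

2.364 g/mL


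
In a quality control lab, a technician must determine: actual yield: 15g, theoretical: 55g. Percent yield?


% yield = actual/theoretical × 100
= 15/55 × 100
= 27.27%

27.27%


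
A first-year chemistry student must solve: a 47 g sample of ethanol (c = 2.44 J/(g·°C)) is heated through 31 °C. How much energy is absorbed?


q = mcΔT = 47 × 2.44 × 31
= 3555.08 J

3555.08 J


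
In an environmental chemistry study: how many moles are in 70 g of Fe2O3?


M(Fe2O3) = 159.7 g/mol
n = mass/M = 70/159.7 = 0.4383 mol

0.4383 mol


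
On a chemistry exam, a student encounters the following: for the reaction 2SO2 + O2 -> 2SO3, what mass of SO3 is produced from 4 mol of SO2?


Mole ratio SO3:SO2 = 2:2
n(SO3) = 4 × 2/2 = 4.000 mol
mass = 4.000 × 80.07 = 320.28 g

320.28 g


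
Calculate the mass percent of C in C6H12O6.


M(C6H12O6) = 6×12.01 + 12×1.008 + 6×16.0 = 180.156 g/mol
Mass of C = 6 × 12.01 = 72.06 g/mol
% C = 72.06/180.156 × 100 = 40.00%

40.00%


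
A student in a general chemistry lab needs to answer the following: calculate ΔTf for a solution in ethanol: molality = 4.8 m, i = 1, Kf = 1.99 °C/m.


ΔTf = Kf × m × i
= 1.99 × 4.8 × 1
= 9.552 °C

9.552 °C


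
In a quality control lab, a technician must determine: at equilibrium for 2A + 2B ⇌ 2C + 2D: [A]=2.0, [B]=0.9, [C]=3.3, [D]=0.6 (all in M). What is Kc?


Kc = [C]^2[D]^2/([A]^2[B]^2)
= (3.3^2 × 0.6^2)/(2.0^2 × 0.9^2)
= 3.9204/3.24
= 1.210

1.210


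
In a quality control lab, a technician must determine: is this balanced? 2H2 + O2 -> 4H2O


Equation: 2H2 + O2 -> 4H2O
Check atoms: H: 4≠8, O: 2≠4
Not balanced

No, not balanced


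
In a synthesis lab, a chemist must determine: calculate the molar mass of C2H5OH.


M(C2H5OH) = 2×12.01 + 6×1.008 + 1×16.0
= 24.02 + 6.05 + 16.0
= 46.07 g/mol

46.07 g/mol


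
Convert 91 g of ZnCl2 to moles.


M(ZnCl2) = 136.28 g/mol
n = mass/M = 91/136.28 = 0.6677 mol

0.6677 mol


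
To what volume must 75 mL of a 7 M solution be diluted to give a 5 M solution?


C1V1 = C2V2
7 × 75 = 5 × V2
V2 = 525/5 = 105.0 mL

105.0 mL


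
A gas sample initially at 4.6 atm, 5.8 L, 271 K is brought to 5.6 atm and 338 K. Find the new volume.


P1V1/T1 = P2V2/T2
V2 = P1V1T2/(T1P2)
= 4.6×5.8×338/(271×5.6)
= 5.942 L

5.942 L


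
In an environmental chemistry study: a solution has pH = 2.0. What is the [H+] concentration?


[H+] = 10^(-pH) = 10^(-2.0)
= 1.0×10^-2 M

1.0×10^-2 M


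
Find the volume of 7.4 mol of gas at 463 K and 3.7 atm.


PV = nRT  (R = 0.08206 L·atm/(mol·K))
V = nRT/P = 7.4×0.08206×463/3.7
= 75.988 L

75.988 L


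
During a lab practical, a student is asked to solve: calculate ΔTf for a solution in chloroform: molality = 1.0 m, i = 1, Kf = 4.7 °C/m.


ΔTf = Kf × m × i
= 4.7 × 1.0 × 1
= 4.7 °C

4.7 °C


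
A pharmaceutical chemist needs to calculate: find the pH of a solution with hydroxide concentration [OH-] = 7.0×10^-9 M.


pOH = -log10([OH-]) = -log10(7.0×10^-9)
= 9 - log10(7.0) = 8.15
pH = 14 - pOH = 14 - 8.15 = 5.85

5.85


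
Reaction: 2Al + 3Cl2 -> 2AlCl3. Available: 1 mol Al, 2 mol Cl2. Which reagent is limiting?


Mole ratio available / coefficient:
  Al: 1/2 = 0.500
  Cl2: 2/3 = 0.667
Smaller ratio is limiting.

Al


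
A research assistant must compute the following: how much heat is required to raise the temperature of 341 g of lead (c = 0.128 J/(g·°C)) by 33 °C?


q = mcΔT = 341 × 0.128 × 33
= 1440.38 J

1440.38 J


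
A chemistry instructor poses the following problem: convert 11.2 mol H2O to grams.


M(H2O) = 18.02 g/mol
mass = n × M = 11.2 × 18.02 = 201.82 g

201.82 g


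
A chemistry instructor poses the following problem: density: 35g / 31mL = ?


ρ = mass/volume
= 35/31
= 1.129 g/mL

1.129 g/mL


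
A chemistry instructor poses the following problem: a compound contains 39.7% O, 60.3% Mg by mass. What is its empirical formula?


Assume 100 g sample. Moles of each element:
  O: 39.7/16.0 = 2.481 mol
  Mg: 60.3/24.31 = 2.48 mol
Divide by smallest (2.48):
  O: 2.481/2.48 = 1.0
  Mg: 2.48/2.48 = 1.0
Empirical formula: MgO

MgO


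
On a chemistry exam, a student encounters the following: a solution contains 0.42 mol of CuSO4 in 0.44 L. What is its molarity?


M = n/V = 0.42/0.44 = 0.955 mol/L

0.955 M


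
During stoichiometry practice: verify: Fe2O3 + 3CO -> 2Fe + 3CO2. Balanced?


Equation: Fe2O3 + 3CO -> 2Fe + 3CO2
Check atoms: C: 3=3, Fe: 2=2, O: 6=6
Balanced

Yes, balanced


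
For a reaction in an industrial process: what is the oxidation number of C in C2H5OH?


2x + 6(+1) + (-2) = 0, so x = -2
Oxidation number: -2

-2


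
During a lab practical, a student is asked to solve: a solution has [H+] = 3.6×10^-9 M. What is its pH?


pH = -log10([H+]) = -log10(3.6×10^-9)
= 9 - log10(3.6)
= 9 - 0.56
= 8.44

8.44


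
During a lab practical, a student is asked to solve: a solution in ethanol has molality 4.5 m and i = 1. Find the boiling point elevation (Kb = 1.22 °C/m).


ΔTb = Kb × m × i
= 1.22 × 4.5 × 1
= 5.49 °C

5.49 °C


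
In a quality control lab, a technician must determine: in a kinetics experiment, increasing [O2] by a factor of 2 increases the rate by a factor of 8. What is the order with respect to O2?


rate ∝ [O2]^n
2^n = 8 → n = 3
Order in O2: 3

3


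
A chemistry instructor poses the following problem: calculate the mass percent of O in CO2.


M(CO2) = 1×12.01 + 2×16.0 = 44.01 g/mol
Mass of O = 2 × 16.0 = 32.00 g/mol
% O = 32.00/44.01 × 100 = 72.71%

72.71%


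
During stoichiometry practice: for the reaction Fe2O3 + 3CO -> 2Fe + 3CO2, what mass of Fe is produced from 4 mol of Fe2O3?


Mole ratio Fe:Fe2O3 = 2:1
n(Fe) = 4 × 2/1 = 8.000 mol
mass = 8.000 × 55.85 = 446.8 g

446.8 g


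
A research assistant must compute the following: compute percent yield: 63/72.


% yield = actual/theoretical × 100
= 63/72 × 100
= 87.5%

87.5%


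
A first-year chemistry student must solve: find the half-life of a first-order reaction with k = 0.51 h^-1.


t½ = ln2/k = 0.693147/(0.51 h^-1)
= 1.359 h

1.359 h


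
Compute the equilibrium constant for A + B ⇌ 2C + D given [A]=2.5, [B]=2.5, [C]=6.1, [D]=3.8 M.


Kc = [C]^2[D]/([A][B])
= (6.1^2 × 3.8^1)/(2.5^1 × 2.5^1)
= 141.398/6.25
= 22.62

22.62


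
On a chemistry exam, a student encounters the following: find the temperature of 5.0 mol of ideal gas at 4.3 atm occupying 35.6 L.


PV = nRT  (R = 0.08206 L·atm/(mol·K))
T = PV/(nR) = 4.3×35.6/(5.0×0.08206)
= 153.08/0.410300
= 373.09 K

373.09 K


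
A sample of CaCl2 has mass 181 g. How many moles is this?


M(CaCl2) = 110.98 g/mol
n = mass/M = 181/110.98 = 1.6309 mol

1.6309 mol


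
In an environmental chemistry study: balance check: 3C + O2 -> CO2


Equation: 3C + O2 -> CO2
Check atoms: C: 3≠1, O: 2=2
Not balanced

No, not balanced


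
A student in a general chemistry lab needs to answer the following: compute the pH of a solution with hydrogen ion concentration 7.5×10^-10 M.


pH = -log10([H+]) = -log10(7.5×10^-10)
= 10 - log10(7.5)
= 10 - 0.88
= 9.12

9.12


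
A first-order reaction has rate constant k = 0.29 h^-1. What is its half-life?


t½ = ln2/k = 0.693147/(0.29 h^-1)
= 2.390 h

2.390 h


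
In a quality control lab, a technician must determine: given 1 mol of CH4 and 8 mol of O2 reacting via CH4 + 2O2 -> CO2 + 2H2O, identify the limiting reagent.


Mole ratio available / coefficient:
  CH4: 1/1 = 1.000
  O2: 8/2 = 4.000
Smaller ratio is limiting.

CH4


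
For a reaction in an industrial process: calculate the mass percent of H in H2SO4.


M(H2SO4) = 2×1.008 + 1×32.07 + 4×16.0 = 98.086 g/mol
Mass of H = 2 × 1.008 = 2.016 g/mol
% H = 2.016/98.086 × 100 = 2.06%

2.06%


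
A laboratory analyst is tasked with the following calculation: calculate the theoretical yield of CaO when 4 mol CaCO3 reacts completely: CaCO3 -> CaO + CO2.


Mole ratio CaO:CaCO3 = 1:1
n(CaO) = 4 × 1/1 = 4.000 mol
mass = 4.000 × 56.08 = 224.32 g

224.32 g


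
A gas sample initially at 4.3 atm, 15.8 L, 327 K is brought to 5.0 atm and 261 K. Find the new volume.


P1V1/T1 = P2V2/T2
V2 = P1V1T2/(T1P2)
= 4.3×15.8×261/(327×5.0)
= 10.845 L

10.845 L


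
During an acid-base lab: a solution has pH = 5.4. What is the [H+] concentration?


[H+] = 10^(-pH) = 10^(-5.4)
= 3.98×10^-6 M

3.98×10^-6 M


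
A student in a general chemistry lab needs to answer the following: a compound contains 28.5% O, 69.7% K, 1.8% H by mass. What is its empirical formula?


Assume 100 g sample. Moles of each element:
  O: 28.5/16.0 = 1.781 mol
  K: 69.7/39.1 = 1.783 mol
  H: 1.8/1.008 = 1.786 mol
Divide by smallest (1.781):
  O: 1.781/1.781 = 1.0
  K: 1.783/1.781 = 1.0
  H: 1.786/1.781 = 1.0
Empirical formula: KOH

KOH


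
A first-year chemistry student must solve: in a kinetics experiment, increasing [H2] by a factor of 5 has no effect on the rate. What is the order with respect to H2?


rate ∝ [H2]^n
rate ∝ [H2]^0
Order in H2: 0

0


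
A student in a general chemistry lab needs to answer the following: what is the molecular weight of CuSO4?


M(CuSO4) = 1×63.55 + 1×32.07 + 4×16.0
= 63.55 + 32.07 + 64.0
= 159.62 g/mol

159.62 g/mol


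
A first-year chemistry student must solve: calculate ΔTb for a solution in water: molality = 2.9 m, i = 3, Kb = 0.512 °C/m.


ΔTb = Kb × m × i
= 0.512 × 2.9 × 3
= 4.4544 °C

4.4544 °C


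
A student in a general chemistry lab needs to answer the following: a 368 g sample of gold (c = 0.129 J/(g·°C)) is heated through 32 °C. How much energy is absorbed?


q = mcΔT = 368 × 0.129 × 32
= 1519.10 J

1519.10 J


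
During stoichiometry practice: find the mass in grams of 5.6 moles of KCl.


M(KCl) = 74.55 g/mol
mass = n × M = 5.6 × 74.55 = 417.48 g

417.48 g


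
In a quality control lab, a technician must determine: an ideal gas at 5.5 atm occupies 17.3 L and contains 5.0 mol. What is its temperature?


PV = nRT  (R = 0.08206 L·atm/(mol·K))
T = PV/(nR) = 5.5×17.3/(5.0×0.08206)
= 95.15/0.410300
= 231.90 K

231.90 K


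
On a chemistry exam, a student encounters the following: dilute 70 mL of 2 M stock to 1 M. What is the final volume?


C1V1 = C2V2
2 × 70 = 1 × V2
V2 = 140/1 = 140.0 mL

140.0 mL


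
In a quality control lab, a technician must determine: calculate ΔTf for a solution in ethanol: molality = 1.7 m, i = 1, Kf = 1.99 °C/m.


ΔTf = Kf × m × i
= 1.99 × 1.7 × 1
= 3.383 °C

3.383 °C


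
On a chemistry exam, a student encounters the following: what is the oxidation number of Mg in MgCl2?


Group 2 metal: +2
Oxidation number: +2

+2


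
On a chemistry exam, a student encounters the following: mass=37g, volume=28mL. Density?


ρ = mass/volume
= 37/28
= 1.321 g/mL

1.321 g/mL


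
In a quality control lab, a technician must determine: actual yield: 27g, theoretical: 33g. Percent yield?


% yield = actual/theoretical × 100
= 27/33 × 100
= 81.82%

81.82%


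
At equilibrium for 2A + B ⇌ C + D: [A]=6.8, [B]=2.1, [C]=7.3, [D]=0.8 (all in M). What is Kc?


Kc = [C][D]/([A]^2[B])
= (7.3^1 × 0.8^1)/(6.8^2 × 2.1^1)
= 5.84/97.104
= 0.06014

0.06014


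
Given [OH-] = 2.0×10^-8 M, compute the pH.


pOH = -log10([OH-]) = -log10(2.0×10^-8)
= 8 - log10(2.0) = 7.7
pH = 14 - pOH = 14 - 7.7 = 6.3

6.3


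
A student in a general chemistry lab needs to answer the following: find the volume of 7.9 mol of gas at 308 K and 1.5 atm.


PV = nRT  (R = 0.08206 L·atm/(mol·K))
V = nRT/P = 7.9×0.08206×308/1.5
= 133.112 L

133.112 L


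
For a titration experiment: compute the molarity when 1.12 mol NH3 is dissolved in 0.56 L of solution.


M = n/V = 1.12/0.56 = 2.000 mol/L

2.000 M


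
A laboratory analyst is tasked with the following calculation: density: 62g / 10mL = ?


ρ = mass/volume
= 62/10
= 6.2 g/mL

6.2 g/mL


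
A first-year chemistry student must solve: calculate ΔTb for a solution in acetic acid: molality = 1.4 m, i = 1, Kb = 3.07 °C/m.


ΔTb = Kb × m × i
= 3.07 × 1.4 × 1
= 4.298 °C

4.298 °C


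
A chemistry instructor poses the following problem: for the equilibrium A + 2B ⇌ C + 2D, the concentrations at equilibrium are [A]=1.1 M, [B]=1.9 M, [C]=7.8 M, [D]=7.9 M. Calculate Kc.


Kc = [C][D]^2/([A][B]^2)
= (7.8^1 × 7.9^2)/(1.1^1 × 1.9^2)
= 486.798/3.971
= 122.6

122.6


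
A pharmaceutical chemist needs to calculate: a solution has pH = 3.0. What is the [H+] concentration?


[H+] = 10^(-pH) = 10^(-3.0)
= 1.0×10^-3 M

1.0×10^-3 M


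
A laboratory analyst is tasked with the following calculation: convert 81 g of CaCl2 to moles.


M(CaCl2) = 110.98 g/mol
n = mass/M = 81/110.98 = 0.7299 mol

0.7299 mol


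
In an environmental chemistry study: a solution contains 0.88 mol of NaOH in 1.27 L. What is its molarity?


M = n/V = 0.88/1.27 = 0.693 mol/L

0.693 M


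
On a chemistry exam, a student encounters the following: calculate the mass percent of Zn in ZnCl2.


M(ZnCl2) = 1×65.38 + 2×35.45 = 136.28 g/mol
Mass of Zn = 1 × 65.38 = 65.38 g/mol
% Zn = 65.38/136.28 × 100 = 47.97%

47.97%


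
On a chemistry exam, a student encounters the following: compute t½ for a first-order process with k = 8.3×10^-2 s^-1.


t½ = ln2/k = 0.693147/(8.3×10^-2 s^-1)
= 8.351 s

8.351 s


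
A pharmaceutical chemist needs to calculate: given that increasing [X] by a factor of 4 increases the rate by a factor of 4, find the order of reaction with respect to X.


rate ∝ [X]^n
4^n = 4 → n = 1
Order in X: 1

1


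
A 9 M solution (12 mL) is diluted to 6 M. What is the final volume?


C1V1 = C2V2
9 × 12 = 6 × V2
V2 = 108/6 = 18.0 mL

18.0 mL


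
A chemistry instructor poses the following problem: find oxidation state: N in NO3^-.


x + 3(-2) = -1, so x = +5
Oxidation number: +5

+5


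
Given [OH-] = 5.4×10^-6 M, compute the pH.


pOH = -log10([OH-]) = -log10(5.4×10^-6)
= 6 - log10(5.4) = 5.27
pH = 14 - pOH = 14 - 5.27 = 8.73

8.73


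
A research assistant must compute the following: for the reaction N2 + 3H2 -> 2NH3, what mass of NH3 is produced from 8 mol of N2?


Mole ratio NH3:N2 = 2:1
n(NH3) = 8 × 2/1 = 16.000 mol
mass = 16.000 × 17.03 = 272.48 g

272.48 g


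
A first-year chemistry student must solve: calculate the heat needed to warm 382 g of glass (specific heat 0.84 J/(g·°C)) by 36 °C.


q = mcΔT = 382 × 0.84 × 36
= 11551.68 J

11551.68 J


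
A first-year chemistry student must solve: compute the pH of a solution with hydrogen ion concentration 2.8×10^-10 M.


pH = -log10([H+]) = -log10(2.8×10^-10)
= 10 - log10(2.8)
= 10 - 0.45
= 9.55

9.55


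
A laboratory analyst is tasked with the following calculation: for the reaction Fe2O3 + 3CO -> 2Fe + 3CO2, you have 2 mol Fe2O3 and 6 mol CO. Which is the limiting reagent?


Mole ratio available / coefficient:
  Fe2O3: 2/1 = 2.000
  CO: 6/3 = 2.000
Smaller ratio is limiting.

neither (stoichiometric); Fe2O3 and CO are fully consumed


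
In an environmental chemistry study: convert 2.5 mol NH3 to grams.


M(NH3) = 17.03 g/mol
mass = n × M = 2.5 × 17.03 = 42.58 g

42.58 g


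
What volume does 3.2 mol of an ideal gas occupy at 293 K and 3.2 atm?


PV = nRT  (R = 0.08206 L·atm/(mol·K))
V = nRT/P = 3.2×0.08206×293/3.2
= 24.044 L

24.044 L


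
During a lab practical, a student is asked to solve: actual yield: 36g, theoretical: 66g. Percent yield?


% yield = actual/theoretical × 100
= 36/66 × 100
= 54.55%

54.55%


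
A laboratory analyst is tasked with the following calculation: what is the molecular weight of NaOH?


M(NaOH) = 1×22.99 + 1×16.0 + 1×1.008
= 22.99 + 16.0 + 1.01
= 40.0 g/mol

40.0 g/mol


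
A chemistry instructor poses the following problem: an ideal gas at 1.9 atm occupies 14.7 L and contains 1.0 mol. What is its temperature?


PV = nRT  (R = 0.08206 L·atm/(mol·K))
T = PV/(nR) = 1.9×14.7/(1.0×0.08206)
= 27.93/0.082060
= 340.36 K

340.36 K


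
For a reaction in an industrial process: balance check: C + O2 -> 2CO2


Equation: C + O2 -> 2CO2
Check atoms: C: 1≠2, O: 2≠4
Not balanced

No, not balanced


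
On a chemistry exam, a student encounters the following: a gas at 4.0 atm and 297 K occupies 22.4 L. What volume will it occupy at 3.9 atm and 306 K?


P1V1/T1 = P2V2/T2
V2 = P1V1T2/(T1P2)
= 4.0×22.4×306/(297×3.9)
= 23.671 L

23.671 L


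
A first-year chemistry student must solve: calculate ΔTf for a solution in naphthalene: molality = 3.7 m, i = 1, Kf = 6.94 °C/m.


ΔTf = Kf × m × i
= 6.94 × 3.7 × 1
= 25.678 °C

25.678 °C


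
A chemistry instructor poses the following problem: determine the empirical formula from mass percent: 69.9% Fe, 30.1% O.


Assume 100 g sample. Moles of each element:
  Fe: 69.9/55.85 = 1.252 mol
  O: 30.1/16.0 = 1.881 mol
Divide by smallest (1.252):
  Fe: 1.252/1.252 = 1.0
  O: 1.881/1.252 = 1.5
Multiply all ratios by 2 to obtain whole numbers.
Empirical formula: Fe2O3

Fe2O3


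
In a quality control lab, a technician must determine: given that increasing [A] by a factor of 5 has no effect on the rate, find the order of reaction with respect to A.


rate ∝ [A]^n
rate ∝ [A]^0
Order in A: 0

0


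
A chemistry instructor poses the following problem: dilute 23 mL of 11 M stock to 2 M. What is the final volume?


C1V1 = C2V2
11 × 23 = 2 × V2
V2 = 253/2 = 126.5 mL

126.5 mL


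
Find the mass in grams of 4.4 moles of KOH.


M(KOH) = 56.11 g/mol
mass = n × M = 4.4 × 56.11 = 246.88 g

246.88 g


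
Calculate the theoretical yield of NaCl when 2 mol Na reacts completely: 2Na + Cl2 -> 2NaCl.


Mole ratio NaCl:Na = 2:2
n(NaCl) = 2 × 2/2 = 2.000 mol
mass = 2.000 × 58.44 = 116.88 g

116.88 g


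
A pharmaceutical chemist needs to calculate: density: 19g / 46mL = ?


ρ = mass/volume
= 19/46
= 0.413 g/mL

0.413 g/mL


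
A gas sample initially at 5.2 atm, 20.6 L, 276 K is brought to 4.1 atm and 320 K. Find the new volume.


P1V1/T1 = P2V2/T2
V2 = P1V1T2/(T1P2)
= 5.2×20.6×320/(276×4.1)
= 30.292 L

30.292 L


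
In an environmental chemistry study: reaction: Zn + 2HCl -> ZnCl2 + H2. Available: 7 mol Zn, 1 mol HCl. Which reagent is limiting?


Mole ratio available / coefficient:
  Zn: 7/1 = 7.000
  HCl: 1/2 = 0.500
Smaller ratio is limiting.

HCl


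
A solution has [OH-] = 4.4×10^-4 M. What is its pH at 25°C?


pOH = -log10([OH-]) = -log10(4.4×10^-4)
= 4 - log10(4.4) = 3.36
pH = 14 - pOH = 14 - 3.36 = 10.64

10.64


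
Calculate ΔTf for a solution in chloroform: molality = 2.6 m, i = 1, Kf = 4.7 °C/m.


ΔTf = Kf × m × i
= 4.7 × 2.6 × 1
= 12.22 °C

12.22 °C


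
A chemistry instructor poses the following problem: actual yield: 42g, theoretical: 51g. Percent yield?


% yield = actual/theoretical × 100
= 42/51 × 100
= 82.35%

82.35%


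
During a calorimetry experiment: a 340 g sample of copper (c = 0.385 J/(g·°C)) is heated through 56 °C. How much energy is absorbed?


q = mcΔT = 340 × 0.385 × 56
= 7330.40 J

7330.40 J


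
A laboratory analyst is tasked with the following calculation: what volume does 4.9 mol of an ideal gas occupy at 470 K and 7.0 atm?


PV = nRT  (R = 0.08206 L·atm/(mol·K))
V = nRT/P = 4.9×0.08206×470/7.0
= 26.998 L

26.998 L


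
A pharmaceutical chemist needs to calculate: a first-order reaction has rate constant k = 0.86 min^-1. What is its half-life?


t½ = ln2/k = 0.693147/(0.86 min^-1)
= 0.8060 min

0.8060 min


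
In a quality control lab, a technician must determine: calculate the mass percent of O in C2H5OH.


M(C2H5OH) = 2×12.01 + 6×1.008 + 1×16.0 = 46.068 g/mol
Mass of O = 1 × 16.0 = 16.00 g/mol
% O = 16.00/46.068 × 100 = 34.73%

34.73%


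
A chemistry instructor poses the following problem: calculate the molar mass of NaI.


M(NaI) = 1×22.99 + 1×126.9
= 22.99 + 126.9
= 149.89 g/mol

149.89 g/mol


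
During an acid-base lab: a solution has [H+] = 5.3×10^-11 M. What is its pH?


pH = -log10([H+]) = -log10(5.3×10^-11)
= 11 - log10(5.3)
= 11 - 0.72
= 10.28

10.28


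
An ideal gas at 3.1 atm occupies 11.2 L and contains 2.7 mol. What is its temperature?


PV = nRT  (R = 0.08206 L·atm/(mol·K))
T = PV/(nR) = 3.1×11.2/(2.7×0.08206)
= 34.72/0.221562
= 156.71 K

156.71 K


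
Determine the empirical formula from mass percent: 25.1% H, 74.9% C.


Assume 100 g sample. Moles of each element:
  H: 25.1/1.008 = 24.901 mol
  C: 74.9/12.01 = 6.236 mol
Divide by smallest (6.236):
  H: 24.901/6.236 = 3.99
  C: 6.236/6.236 = 1.0
Empirical formula: CH4

CH4


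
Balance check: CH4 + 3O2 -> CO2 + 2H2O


Equation: CH4 + 3O2 -> CO2 + 2H2O
Check atoms: C: 1=1, H: 4=4, O: 6≠4
Not balanced

No, not balanced


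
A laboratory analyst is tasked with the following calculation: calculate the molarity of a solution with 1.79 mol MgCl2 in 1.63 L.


M = n/V = 1.79/1.63 = 1.098 mol/L

1.098 M


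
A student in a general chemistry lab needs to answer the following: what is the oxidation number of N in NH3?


x + 3(+1) = 0, so x = -3
Oxidation number: -3

-3


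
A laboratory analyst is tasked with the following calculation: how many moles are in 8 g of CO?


M(CO) = 28.01 g/mol
n = mass/M = 8/28.01 = 0.2856 mol

0.2856 mol


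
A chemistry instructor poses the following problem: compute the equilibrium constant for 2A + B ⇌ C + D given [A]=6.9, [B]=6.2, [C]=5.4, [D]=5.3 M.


Kc = [C][D]/([A]^2[B])
= (5.4^1 × 5.3^1)/(6.9^2 × 6.2^1)
= 28.62/295.182
= 0.09696

0.09696


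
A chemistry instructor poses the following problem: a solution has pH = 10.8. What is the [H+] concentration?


[H+] = 10^(-pH) = 10^(-10.8)
= 1.58×10^-11 M

1.58×10^-11 M


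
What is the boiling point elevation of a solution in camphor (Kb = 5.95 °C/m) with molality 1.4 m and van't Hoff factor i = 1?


ΔTb = Kb × m × i
= 5.95 × 1.4 × 1
= 8.33 °C

8.33 °C


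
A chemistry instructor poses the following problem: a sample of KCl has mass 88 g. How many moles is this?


M(KCl) = 74.55 g/mol
n = mass/M = 88/74.55 = 1.1804 mol

1.1804 mol


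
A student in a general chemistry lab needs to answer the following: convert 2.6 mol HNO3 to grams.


M(HNO3) = 63.02 g/mol
mass = n × M = 2.6 × 63.02 = 163.85 g

163.85 g


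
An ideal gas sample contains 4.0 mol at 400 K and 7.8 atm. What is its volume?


PV = nRT  (R = 0.08206 L·atm/(mol·K))
V = nRT/P = 4.0×0.08206×400/7.8
= 16.833 L

16.833 L


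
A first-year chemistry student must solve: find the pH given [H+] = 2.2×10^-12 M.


pH = -log10([H+]) = -log10(2.2×10^-12)
= 12 - log10(2.2)
= 12 - 0.34
= 11.66

11.66


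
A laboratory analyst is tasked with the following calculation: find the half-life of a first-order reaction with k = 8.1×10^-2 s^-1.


t½ = ln2/k = 0.693147/(8.1×10^-2 s^-1)
= 8.557 s

8.557 s


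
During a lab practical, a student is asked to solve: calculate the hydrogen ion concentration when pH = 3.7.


[H+] = 10^(-pH) = 10^(-3.7)
= 2.0×10^-4 M

2.0×10^-4 M


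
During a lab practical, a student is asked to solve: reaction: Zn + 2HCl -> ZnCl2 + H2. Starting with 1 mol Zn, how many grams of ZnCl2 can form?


Mole ratio ZnCl2:Zn = 1:1
n(ZnCl2) = 1 × 1/1 = 1.000 mol
mass = 1.000 × 136.28 = 136.28 g

136.28 g


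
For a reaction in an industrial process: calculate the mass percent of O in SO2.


M(SO2) = 1×32.07 + 2×16.0 = 64.07 g/mol
Mass of O = 2 × 16.0 = 32.00 g/mol
% O = 32.00/64.07 × 100 = 49.95%

49.95%


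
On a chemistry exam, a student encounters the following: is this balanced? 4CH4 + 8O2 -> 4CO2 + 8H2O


Equation: 4CH4 + 8O2 -> 4CO2 + 8H2O
Check atoms: C: 4=4, H: 16=16, O: 16=16
Balanced

Yes, balanced


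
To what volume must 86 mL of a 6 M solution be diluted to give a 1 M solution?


C1V1 = C2V2
6 × 86 = 1 × V2
V2 = 516/1 = 516.0 mL

516.0 mL


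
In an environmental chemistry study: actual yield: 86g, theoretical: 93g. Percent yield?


% yield = actual/theoretical × 100
= 86/93 × 100
= 92.47%

92.47%


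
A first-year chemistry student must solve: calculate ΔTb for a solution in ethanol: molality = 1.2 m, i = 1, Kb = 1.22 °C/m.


ΔTb = Kb × m × i
= 1.22 × 1.2 × 1
= 1.464 °C

1.464 °C


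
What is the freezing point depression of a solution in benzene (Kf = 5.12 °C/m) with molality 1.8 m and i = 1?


ΔTf = Kf × m × i
= 5.12 × 1.8 × 1
= 9.216 °C

9.216 °C


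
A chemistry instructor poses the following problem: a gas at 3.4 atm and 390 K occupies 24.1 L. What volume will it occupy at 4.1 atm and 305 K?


P1V1/T1 = P2V2/T2
V2 = P1V1T2/(T1P2)
= 3.4×24.1×305/(390×4.1)
= 15.63 L

15.63 L


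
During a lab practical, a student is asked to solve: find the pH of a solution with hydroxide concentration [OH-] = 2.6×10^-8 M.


pOH = -log10([OH-]) = -log10(2.6×10^-8)
= 8 - log10(2.6) = 7.59
pH = 14 - pOH = 14 - 7.59 = 6.41

6.41


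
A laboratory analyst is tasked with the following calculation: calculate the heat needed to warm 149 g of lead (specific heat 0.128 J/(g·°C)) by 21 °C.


q = mcΔT = 149 × 0.128 × 21
= 400.51 J

400.51 J


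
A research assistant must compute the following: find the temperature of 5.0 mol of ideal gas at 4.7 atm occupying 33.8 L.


PV = nRT  (R = 0.08206 L·atm/(mol·K))
T = PV/(nR) = 4.7×33.8/(5.0×0.08206)
= 158.86/0.410300
= 387.18 K

387.18 K


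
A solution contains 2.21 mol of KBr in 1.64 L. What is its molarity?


M = n/V = 2.21/1.64 = 1.348 mol/L

1.348 M


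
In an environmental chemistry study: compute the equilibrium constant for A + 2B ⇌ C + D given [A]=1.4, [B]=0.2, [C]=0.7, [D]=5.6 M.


Kc = [C][D]/([A][B]^2)
= (0.7^1 × 5.6^1)/(1.4^1 × 0.2^2)
= 3.92/0.056
= 70.00

70.00


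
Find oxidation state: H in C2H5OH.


H is +1 with nonmetals
Oxidation number: +1

+1


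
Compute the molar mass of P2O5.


M(P2O5) = 2×30.97 + 5×16.0
= 61.94 + 80.0
= 141.94 g/mol

141.94 g/mol
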